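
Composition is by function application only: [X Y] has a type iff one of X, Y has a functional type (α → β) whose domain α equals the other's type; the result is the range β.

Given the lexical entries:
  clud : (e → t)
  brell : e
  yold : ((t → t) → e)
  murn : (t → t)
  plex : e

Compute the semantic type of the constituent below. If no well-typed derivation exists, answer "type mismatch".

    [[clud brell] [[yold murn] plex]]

[clud brell]: (e → t) applied to e yields t.
[yold murn]: ((t → t) → e) applied to (t → t) yields e.
At [[yold murn] plex]: neither e nor e can take the other as argument; the node is ill-typed.

type mismatch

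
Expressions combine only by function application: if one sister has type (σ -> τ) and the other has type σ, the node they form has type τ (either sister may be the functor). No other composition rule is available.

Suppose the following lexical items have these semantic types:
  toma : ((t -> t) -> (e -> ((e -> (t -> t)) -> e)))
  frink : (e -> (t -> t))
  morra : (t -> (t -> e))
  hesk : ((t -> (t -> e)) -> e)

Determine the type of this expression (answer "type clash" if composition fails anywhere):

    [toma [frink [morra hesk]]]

(e -> ((e -> (t -> t)) -> e))

[morra hesk]: functor hesk : ((t -> (t -> e)) -> e), argument morra : (t -> (t -> e)); result e.
[frink [morra hesk]]: functor frink : (e -> (t -> t)), argument [morra hesk] : e; result (t -> t).
[toma [frink [morra hesk]]]: functor toma : ((t -> t) -> (e -> ((e -> (t -> t)) -> e))), argument [frink [morra hesk]] : (t -> t); result (e -> ((e -> (t -> t)) -> e)).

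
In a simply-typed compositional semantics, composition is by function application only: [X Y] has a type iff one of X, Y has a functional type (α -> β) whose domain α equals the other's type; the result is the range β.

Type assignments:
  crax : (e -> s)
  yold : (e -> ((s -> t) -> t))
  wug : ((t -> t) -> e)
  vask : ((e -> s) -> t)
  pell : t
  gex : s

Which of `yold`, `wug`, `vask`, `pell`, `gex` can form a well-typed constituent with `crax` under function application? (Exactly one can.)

vask

yold : (e -> ((s -> t) -> t)) — neither side's domain matches the other.
wug : ((t -> t) -> e) — neither side's domain matches the other.
vask — combines: vask : ((e -> s) -> t) takes crax : (e -> s) as argument, giving t.
pell : t — neither side's domain matches the other.
gex : s — neither side's domain matches the other.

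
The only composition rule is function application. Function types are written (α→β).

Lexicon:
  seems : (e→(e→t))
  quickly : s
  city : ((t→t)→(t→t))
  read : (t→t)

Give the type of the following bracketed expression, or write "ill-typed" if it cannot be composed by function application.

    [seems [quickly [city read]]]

[city read]: city is ((t→t)→(t→t)), read is (t→t); result (t→t).
[quickly [city read]]: s with (t→t) — neither is a function whose domain matches the other; composition fails here.

ill-typed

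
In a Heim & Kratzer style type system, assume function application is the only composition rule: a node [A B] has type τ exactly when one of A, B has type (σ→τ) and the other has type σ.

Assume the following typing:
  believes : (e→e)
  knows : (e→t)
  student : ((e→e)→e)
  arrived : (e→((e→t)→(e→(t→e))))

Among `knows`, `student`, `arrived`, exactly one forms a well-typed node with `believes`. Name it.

knows : (e→t) — does not combine with believes.
student — combines: student : ((e→e)→e) takes believes : (e→e) as argument, giving e.
arrived : (e→((e→t)→(e→(t→e)))) — does not combine with believes.

student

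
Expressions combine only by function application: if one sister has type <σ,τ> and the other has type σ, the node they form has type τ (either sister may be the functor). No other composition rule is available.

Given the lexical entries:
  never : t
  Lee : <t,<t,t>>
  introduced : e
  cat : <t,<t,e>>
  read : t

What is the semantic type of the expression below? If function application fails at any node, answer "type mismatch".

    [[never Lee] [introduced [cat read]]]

[never Lee]: Lee is <t,<t,t>>, never is t; result <t,t>.
[cat read]: cat is <t,<t,e>>, read is t; result <t,e>.
At [introduced [cat read]]: neither e nor <t,e> can take the other as argument; the node is ill-typed.

type mismatch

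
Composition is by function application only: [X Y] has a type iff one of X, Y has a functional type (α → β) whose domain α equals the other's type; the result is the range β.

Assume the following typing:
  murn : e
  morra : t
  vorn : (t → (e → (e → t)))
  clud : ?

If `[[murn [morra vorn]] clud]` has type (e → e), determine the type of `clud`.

[[murn [morra vorn]] clud] is required to be (e → e). [murn [morra vorn]] : (e → t) cannot yield (e → e) as functor, so clud : ((e → t) → (e → e)).

((e → t) → (e → e))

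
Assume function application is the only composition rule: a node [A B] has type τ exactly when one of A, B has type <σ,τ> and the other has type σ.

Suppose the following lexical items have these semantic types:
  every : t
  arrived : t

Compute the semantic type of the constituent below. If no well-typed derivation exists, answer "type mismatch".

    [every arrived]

[every arrived]: t with t — neither is a function whose domain matches the other; composition fails here.

type mismatch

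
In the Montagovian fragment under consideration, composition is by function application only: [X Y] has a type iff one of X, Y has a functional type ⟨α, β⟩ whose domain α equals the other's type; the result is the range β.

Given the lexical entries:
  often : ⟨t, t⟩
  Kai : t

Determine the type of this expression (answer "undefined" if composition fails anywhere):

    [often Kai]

[often Kai]: often is ⟨t, t⟩, Kai is t; result t.

t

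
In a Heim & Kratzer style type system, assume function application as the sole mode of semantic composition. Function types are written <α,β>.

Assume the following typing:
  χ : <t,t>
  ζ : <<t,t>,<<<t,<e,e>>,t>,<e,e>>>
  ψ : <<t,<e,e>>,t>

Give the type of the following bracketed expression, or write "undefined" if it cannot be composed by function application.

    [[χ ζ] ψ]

[χ ζ] — ζ of type <<t,t>,<<<t,<e,e>>,t>,<e,e>>> combines with χ of type <t,t>: type <<<t,<e,e>>,t>,<e,e>>.
[[χ ζ] ψ] — [χ ζ] of type <<<t,<e,e>>,t>,<e,e>> combines with ψ of type <<t,<e,e>>,t>: type <e,e>.

<e,e>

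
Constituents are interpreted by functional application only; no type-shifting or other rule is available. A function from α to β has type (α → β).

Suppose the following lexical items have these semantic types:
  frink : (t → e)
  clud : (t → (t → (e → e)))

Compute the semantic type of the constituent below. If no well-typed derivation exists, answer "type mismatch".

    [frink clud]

At [frink clud]: neither (t → e) nor (t → (t → (e → e))) can take the other as argument; the node is ill-typed.

type mismatch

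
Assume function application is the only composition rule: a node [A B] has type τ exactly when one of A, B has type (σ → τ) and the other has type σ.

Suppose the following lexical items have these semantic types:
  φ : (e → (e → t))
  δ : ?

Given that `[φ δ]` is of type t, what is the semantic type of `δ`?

At [φ δ] (required: t): φ is (e → (e → t)), which is not a function with range t; hence δ is the functor — type ((e → (e → t)) → t).

((e → (e → t)) → t)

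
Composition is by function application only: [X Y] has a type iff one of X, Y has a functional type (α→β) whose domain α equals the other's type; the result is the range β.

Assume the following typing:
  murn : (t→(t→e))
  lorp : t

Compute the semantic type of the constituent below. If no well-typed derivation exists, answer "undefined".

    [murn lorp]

(t→e)

[murn lorp]: (t→(t→e)) applied to t yields (t→e).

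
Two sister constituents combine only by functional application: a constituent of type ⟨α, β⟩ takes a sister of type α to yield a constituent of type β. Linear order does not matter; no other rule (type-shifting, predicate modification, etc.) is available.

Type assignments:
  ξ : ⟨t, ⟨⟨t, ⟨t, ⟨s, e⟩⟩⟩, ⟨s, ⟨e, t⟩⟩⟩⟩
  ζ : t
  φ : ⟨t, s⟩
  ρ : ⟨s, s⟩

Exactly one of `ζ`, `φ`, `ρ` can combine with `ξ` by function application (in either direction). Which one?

ζ — combines: ξ : ⟨t, ⟨⟨t, ⟨t, ⟨s, e⟩⟩⟩, ⟨s, ⟨e, t⟩⟩⟩⟩ takes ζ : t as argument, giving ⟨⟨t, ⟨t, ⟨s, e⟩⟩⟩, ⟨s, ⟨e, t⟩⟩⟩.
φ : ⟨t, s⟩ — ξ needs t; φ needs t; neither fits.
ρ : ⟨s, s⟩ — ξ needs t; ρ needs s; neither fits.

ζ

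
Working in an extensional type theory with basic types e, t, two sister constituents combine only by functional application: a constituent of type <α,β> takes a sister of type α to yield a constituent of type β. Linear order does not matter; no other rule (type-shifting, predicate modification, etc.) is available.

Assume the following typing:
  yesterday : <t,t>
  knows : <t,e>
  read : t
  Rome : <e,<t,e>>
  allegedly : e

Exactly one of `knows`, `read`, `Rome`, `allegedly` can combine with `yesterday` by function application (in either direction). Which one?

knows : <t,e> — yesterday needs t; knows needs t; neither fits.
read — combines: yesterday : <t,t> takes read : t as argument, giving t.
Rome : <e,<t,e>> — yesterday needs t; Rome needs e; neither fits.
allegedly : e — yesterday needs t; allegedly needs nothing (atomic); neither fits.

read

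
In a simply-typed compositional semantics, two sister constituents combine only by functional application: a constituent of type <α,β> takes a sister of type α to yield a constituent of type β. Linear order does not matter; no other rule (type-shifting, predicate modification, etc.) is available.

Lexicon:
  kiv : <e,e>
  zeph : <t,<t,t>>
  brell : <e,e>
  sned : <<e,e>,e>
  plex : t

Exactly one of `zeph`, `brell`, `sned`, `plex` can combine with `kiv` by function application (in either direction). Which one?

zeph : <t,<t,t>> — does not combine with kiv.
brell : <e,e> — does not combine with kiv.
sned — combines: sned : <<e,e>,e> takes kiv : <e,e> as argument, giving e.
plex : t — does not combine with kiv.

sned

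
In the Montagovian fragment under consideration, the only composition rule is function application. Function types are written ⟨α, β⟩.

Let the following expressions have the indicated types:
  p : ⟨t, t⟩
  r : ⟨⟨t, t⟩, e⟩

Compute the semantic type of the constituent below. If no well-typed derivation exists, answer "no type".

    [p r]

[p r]: r is ⟨⟨t, t⟩, e⟩, p is ⟨t, t⟩; result e.

e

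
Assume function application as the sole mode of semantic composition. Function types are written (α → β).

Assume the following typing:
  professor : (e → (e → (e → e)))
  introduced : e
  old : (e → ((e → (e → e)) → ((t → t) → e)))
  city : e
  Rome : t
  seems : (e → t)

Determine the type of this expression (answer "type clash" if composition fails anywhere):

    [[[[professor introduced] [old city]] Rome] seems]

type clash

[professor introduced]: (e → (e → (e → e))) applied to e yields (e → (e → e)).
[old city]: (e → ((e → (e → e)) → ((t → t) → e))) applied to e yields ((e → (e → e)) → ((t → t) → e)).
[[professor introduced] [old city]]: ((e → (e → e)) → ((t → t) → e)) applied to (e → (e → e)) yields ((t → t) → e).
[[[professor introduced] [old city]] Rome]: ((t → t) → e) and t cannot combine by function application — type clash.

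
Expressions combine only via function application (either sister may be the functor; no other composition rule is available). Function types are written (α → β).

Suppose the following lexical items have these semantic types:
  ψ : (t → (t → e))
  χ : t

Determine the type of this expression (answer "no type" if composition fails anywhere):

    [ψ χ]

(t → e)

[ψ χ]: ψ is (t → (t → e)), χ is t; result (t → e).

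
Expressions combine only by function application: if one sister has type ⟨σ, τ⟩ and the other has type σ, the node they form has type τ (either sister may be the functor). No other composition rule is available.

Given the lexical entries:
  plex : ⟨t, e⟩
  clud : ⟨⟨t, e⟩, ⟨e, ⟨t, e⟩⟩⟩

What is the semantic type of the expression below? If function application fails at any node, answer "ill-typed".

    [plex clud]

⟨e, ⟨t, e⟩⟩

[plex clud]: functor clud : ⟨⟨t, e⟩, ⟨e, ⟨t, e⟩⟩⟩, argument plex : ⟨t, e⟩; result ⟨e, ⟨t, e⟩⟩.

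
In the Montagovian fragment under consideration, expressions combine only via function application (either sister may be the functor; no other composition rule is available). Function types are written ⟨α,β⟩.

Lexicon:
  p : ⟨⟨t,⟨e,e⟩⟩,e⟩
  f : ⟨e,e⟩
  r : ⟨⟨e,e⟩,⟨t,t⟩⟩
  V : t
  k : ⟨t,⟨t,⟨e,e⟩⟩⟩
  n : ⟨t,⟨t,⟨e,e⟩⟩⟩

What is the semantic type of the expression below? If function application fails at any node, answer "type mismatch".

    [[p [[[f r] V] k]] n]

At [f r], r : ⟨⟨e,e⟩,⟨t,t⟩⟩ takes f : ⟨e,e⟩, giving ⟨t,t⟩.
At [[f r] V], [f r] : ⟨t,t⟩ takes V : t, giving t.
At [[[f r] V] k], k : ⟨t,⟨t,⟨e,e⟩⟩⟩ takes [[f r] V] : t, giving ⟨t,⟨e,e⟩⟩.
At [p [[[f r] V] k]], p : ⟨⟨t,⟨e,e⟩⟩,e⟩ takes [[[f r] V] k] : ⟨t,⟨e,e⟩⟩, giving e.
At [[p [[[f r] V] k]] n]: neither e nor ⟨t,⟨t,⟨e,e⟩⟩⟩ can take the other as argument; the node is ill-typed.

type mismatch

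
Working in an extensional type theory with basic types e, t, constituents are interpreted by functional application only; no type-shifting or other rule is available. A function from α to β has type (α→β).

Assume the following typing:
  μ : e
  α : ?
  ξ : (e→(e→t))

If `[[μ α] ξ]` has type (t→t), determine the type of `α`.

[[μ α] ξ] is required to be (t→t). ξ : (e→(e→t)) cannot yield (t→t) as functor, so [μ α] : ((e→(e→t))→(t→t)).
[μ α] is required to be ((e→(e→t))→(t→t)). μ : e cannot yield ((e→(e→t))→(t→t)) as functor, so α : (e→((e→(e→t))→(t→t))).

(e→((e→(e→t))→(t→t)))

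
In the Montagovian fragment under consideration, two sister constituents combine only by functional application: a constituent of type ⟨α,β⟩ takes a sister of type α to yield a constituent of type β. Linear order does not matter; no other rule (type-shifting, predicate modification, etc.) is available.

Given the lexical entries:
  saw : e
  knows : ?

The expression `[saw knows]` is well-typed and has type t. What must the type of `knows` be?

For [saw knows] to have type t with saw of type e, knows must be the function: knows : ⟨e,t⟩.

⟨e,t⟩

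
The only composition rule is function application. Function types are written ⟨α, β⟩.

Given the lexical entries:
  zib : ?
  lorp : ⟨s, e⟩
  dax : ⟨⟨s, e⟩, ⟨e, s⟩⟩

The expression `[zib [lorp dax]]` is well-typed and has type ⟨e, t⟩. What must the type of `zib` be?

[zib [lorp dax]] is required to be ⟨e, t⟩. [lorp dax] : ⟨e, s⟩ cannot yield ⟨e, t⟩ as functor, so zib : ⟨⟨e, s⟩, ⟨e, t⟩⟩.

⟨⟨e, s⟩, ⟨e, t⟩⟩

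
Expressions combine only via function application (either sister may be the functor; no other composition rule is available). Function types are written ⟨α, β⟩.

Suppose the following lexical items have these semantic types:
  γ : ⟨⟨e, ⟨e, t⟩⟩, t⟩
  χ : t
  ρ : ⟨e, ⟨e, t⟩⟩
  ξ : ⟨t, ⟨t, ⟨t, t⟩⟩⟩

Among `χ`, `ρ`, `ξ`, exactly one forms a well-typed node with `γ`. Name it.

ρ

χ : t — γ needs ⟨e, ⟨e, t⟩⟩; χ needs nothing (atomic); neither fits.
ρ — combines: γ : ⟨⟨e, ⟨e, t⟩⟩, t⟩ takes ρ : ⟨e, ⟨e, t⟩⟩ as argument, giving t.
ξ : ⟨t, ⟨t, ⟨t, t⟩⟩⟩ — γ needs ⟨e, ⟨e, t⟩⟩; ξ needs t; neither fits.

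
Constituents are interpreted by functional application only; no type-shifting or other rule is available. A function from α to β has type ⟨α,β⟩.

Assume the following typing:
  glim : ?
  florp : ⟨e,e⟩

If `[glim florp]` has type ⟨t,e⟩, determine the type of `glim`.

⟨⟨e,e⟩,⟨t,e⟩⟩

For [glim florp] to have type ⟨t,e⟩ with florp of type ⟨e,e⟩, glim must be the function: glim : ⟨⟨e,e⟩,⟨t,e⟩⟩.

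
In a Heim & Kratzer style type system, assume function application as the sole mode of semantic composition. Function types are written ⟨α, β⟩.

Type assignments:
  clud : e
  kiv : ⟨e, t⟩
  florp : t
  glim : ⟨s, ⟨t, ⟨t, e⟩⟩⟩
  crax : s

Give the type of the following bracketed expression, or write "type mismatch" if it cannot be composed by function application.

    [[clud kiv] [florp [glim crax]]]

[clud kiv] — kiv of type ⟨e, t⟩ combines with clud of type e: type t.
[glim crax] — glim of type ⟨s, ⟨t, ⟨t, e⟩⟩⟩ combines with crax of type s: type ⟨t, ⟨t, e⟩⟩.
[florp [glim crax]] — [glim crax] of type ⟨t, ⟨t, e⟩⟩ combines with florp of type t: type ⟨t, e⟩.
[[clud kiv] [florp [glim crax]]] — [florp [glim crax]] of type ⟨t, e⟩ combines with [clud kiv] of type t: type e.

e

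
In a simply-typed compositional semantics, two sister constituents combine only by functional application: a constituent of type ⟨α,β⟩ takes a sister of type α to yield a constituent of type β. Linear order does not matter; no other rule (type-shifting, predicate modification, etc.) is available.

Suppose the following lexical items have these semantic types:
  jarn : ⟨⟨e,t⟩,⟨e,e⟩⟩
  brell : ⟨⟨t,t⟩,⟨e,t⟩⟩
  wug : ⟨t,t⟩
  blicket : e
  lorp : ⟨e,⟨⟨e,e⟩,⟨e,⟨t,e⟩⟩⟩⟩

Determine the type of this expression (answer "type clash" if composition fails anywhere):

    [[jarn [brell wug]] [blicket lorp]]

⟨e,⟨t,e⟩⟩

At [brell wug], brell : ⟨⟨t,t⟩,⟨e,t⟩⟩ takes wug : ⟨t,t⟩, giving ⟨e,t⟩.
At [jarn [brell wug]], jarn : ⟨⟨e,t⟩,⟨e,e⟩⟩ takes [brell wug] : ⟨e,t⟩, giving ⟨e,e⟩.
At [blicket lorp], lorp : ⟨e,⟨⟨e,e⟩,⟨e,⟨t,e⟩⟩⟩⟩ takes blicket : e, giving ⟨⟨e,e⟩,⟨e,⟨t,e⟩⟩⟩.
At [[jarn [brell wug]] [blicket lorp]], [blicket lorp] : ⟨⟨e,e⟩,⟨e,⟨t,e⟩⟩⟩ takes [jarn [brell wug]] : ⟨e,e⟩, giving ⟨e,⟨t,e⟩⟩.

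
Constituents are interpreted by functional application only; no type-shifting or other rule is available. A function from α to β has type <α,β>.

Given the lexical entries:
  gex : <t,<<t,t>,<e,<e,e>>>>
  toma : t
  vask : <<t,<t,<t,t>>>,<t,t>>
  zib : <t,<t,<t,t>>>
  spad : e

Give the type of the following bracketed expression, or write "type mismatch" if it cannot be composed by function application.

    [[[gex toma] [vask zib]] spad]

<e,e>

[gex toma]: functor gex : <t,<<t,t>,<e,<e,e>>>>, argument toma : t; result <<t,t>,<e,<e,e>>>.
[vask zib]: functor vask : <<t,<t,<t,t>>>,<t,t>>, argument zib : <t,<t,<t,t>>>; result <t,t>.
[[gex toma] [vask zib]]: functor [gex toma] : <<t,t>,<e,<e,e>>>, argument [vask zib] : <t,t>; result <e,<e,e>>.
[[[gex toma] [vask zib]] spad]: functor [[gex toma] [vask zib]] : <e,<e,e>>, argument spad : e; result <e,e>.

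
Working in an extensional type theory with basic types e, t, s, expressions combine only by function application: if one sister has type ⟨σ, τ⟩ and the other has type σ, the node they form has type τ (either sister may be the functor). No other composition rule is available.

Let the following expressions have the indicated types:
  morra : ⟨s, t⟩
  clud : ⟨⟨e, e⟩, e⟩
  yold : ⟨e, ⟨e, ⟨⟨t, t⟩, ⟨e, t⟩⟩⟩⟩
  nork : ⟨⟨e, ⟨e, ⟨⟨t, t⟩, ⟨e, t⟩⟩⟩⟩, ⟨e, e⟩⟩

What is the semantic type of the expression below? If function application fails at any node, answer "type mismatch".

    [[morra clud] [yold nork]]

type mismatch

[morra clud]: ⟨s, t⟩ with ⟨⟨e, e⟩, e⟩ — neither is a function whose domain matches the other; composition fails here.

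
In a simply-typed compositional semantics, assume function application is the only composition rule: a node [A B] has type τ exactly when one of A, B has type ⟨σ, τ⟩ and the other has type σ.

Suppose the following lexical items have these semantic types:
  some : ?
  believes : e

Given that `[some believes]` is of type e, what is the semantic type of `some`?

⟨e, e⟩

At [some believes] (required: e): believes is e, which is not a function with range e; hence some is the functor — type ⟨e, e⟩.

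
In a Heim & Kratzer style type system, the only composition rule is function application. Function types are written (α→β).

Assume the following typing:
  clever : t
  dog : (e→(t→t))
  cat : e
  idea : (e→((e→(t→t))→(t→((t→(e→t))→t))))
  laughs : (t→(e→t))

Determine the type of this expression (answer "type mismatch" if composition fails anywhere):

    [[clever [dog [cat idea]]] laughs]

t

[cat idea] — idea of type (e→((e→(t→t))→(t→((t→(e→t))→t)))) combines with cat of type e: type ((e→(t→t))→(t→((t→(e→t))→t))).
[dog [cat idea]] — [cat idea] of type ((e→(t→t))→(t→((t→(e→t))→t))) combines with dog of type (e→(t→t)): type (t→((t→(e→t))→t)).
[clever [dog [cat idea]]] — [dog [cat idea]] of type (t→((t→(e→t))→t)) combines with clever of type t: type ((t→(e→t))→t).
[[clever [dog [cat idea]]] laughs] — [clever [dog [cat idea]]] of type ((t→(e→t))→t) combines with laughs of type (t→(e→t)): type t.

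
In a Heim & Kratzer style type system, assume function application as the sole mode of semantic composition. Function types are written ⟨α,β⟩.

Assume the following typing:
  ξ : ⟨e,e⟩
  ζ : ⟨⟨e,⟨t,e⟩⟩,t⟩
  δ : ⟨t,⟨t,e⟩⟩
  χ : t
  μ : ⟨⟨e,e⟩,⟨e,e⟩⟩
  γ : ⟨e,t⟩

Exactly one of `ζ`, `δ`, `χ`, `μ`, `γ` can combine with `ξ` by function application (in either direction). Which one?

ζ : ⟨⟨e,⟨t,e⟩⟩,t⟩ — does not combine with ξ.
δ : ⟨t,⟨t,e⟩⟩ — does not combine with ξ.
χ : t — does not combine with ξ.
μ — combines: μ : ⟨⟨e,e⟩,⟨e,e⟩⟩ takes ξ : ⟨e,e⟩ as argument, giving ⟨e,e⟩.
γ : ⟨e,t⟩ — does not combine with ξ.

μ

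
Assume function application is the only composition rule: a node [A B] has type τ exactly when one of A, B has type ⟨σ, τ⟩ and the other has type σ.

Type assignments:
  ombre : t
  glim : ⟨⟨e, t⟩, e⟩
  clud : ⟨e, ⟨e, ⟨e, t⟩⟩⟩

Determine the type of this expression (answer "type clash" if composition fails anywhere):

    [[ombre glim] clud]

type clash

[ombre glim]: t and ⟨⟨e, t⟩, e⟩ cannot combine by function application — type clash.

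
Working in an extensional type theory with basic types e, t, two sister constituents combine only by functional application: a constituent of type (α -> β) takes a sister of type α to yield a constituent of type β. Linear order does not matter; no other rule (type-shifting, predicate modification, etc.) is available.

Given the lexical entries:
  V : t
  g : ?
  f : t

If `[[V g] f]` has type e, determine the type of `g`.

At [[V g] f] (required: e): f is t, which is not a function with range e; hence [V g] is the functor — type (t -> e).
At [V g] (required: (t -> e)): V is t, which is not a function with range (t -> e); hence g is the functor — type (t -> (t -> e)).

(t -> (t -> e))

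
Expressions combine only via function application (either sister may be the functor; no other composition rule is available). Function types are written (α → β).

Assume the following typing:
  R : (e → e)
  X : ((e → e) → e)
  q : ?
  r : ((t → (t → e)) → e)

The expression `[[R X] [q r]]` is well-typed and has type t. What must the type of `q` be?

(((t → (t → e)) → e) → (e → t))

At [[R X] [q r]] (required: t): [R X] is e, which is not a function with range t; hence [q r] is the functor — type (e → t).
At [q r] (required: (e → t)): r is ((t → (t → e)) → e), which is not a function with range (e → t); hence q is the functor — type (((t → (t → e)) → e) → (e → t)).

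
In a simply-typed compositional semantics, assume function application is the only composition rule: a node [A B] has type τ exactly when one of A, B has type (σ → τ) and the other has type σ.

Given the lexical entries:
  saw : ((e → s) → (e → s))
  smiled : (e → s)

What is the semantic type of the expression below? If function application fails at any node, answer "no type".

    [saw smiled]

(e → s)

[saw smiled]: ((e → s) → (e → s)) applied to (e → s) yields (e → s).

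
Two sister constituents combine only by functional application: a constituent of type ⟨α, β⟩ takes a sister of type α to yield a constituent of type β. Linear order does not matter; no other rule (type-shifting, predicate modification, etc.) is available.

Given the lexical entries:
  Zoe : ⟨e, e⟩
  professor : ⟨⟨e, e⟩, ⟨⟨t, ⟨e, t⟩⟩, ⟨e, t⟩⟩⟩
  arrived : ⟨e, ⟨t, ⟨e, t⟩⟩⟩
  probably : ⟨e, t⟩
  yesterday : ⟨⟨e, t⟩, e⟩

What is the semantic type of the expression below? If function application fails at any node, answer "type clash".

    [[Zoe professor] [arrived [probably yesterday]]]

⟨e, t⟩

[Zoe professor]: ⟨⟨e, e⟩, ⟨⟨t, ⟨e, t⟩⟩, ⟨e, t⟩⟩⟩ applied to ⟨e, e⟩ yields ⟨⟨t, ⟨e, t⟩⟩, ⟨e, t⟩⟩.
[probably yesterday]: ⟨⟨e, t⟩, e⟩ applied to ⟨e, t⟩ yields e.
[arrived [probably yesterday]]: ⟨e, ⟨t, ⟨e, t⟩⟩⟩ applied to e yields ⟨t, ⟨e, t⟩⟩.
[[Zoe professor] [arrived [probably yesterday]]]: ⟨⟨t, ⟨e, t⟩⟩, ⟨e, t⟩⟩ applied to ⟨t, ⟨e, t⟩⟩ yields ⟨e, t⟩.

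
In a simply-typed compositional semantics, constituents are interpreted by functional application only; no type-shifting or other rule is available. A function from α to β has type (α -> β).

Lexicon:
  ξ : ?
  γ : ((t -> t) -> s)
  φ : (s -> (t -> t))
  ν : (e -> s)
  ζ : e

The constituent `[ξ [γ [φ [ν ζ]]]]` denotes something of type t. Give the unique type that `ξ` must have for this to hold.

For [ξ [γ [φ [ν ζ]]]] to have type t with [γ [φ [ν ζ]]] of type s, ξ must be the function: ξ : (s -> t).

(s -> t)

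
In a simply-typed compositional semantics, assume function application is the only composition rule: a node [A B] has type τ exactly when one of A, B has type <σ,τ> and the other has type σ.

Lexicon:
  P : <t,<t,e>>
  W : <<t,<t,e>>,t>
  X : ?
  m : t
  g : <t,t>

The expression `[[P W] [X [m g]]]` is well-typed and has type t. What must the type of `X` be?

<t,<t,t>>

[[P W] [X [m g]]] must have type t. The sister [P W] has type t; that is not a function onto t, so [X [m g]] must be the functor, of type <t,t>.
[X [m g]] must have type <t,t>. The sister [m g] has type t; that is not a function onto <t,t>, so X must be the functor, of type <t,<t,t>>.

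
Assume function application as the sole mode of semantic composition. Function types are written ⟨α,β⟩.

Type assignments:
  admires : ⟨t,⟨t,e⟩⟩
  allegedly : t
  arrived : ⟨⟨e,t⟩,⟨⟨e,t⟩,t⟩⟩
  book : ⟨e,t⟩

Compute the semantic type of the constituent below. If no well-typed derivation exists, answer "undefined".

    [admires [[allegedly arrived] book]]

[allegedly arrived]: t with ⟨⟨e,t⟩,⟨⟨e,t⟩,t⟩⟩ — neither is a function whose domain matches the other; composition fails here.

undefined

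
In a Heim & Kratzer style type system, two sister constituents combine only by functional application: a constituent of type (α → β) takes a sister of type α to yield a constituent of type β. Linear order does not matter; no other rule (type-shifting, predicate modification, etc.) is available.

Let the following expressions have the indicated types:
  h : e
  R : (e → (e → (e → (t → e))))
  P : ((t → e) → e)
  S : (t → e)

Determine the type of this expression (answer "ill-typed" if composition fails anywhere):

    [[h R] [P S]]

(e → (t → e))

[h R]: (e → (e → (e → (t → e)))) applied to e yields (e → (e → (t → e))).
[P S]: ((t → e) → e) applied to (t → e) yields e.
[[h R] [P S]]: (e → (e → (t → e))) applied to e yields (e → (t → e)).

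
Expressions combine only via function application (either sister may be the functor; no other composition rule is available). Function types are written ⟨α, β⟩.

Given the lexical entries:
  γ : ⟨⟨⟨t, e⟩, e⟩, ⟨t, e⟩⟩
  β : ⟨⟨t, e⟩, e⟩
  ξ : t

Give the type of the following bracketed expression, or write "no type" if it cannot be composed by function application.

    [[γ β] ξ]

[γ β]: ⟨⟨⟨t, e⟩, e⟩, ⟨t, e⟩⟩ applied to ⟨⟨t, e⟩, e⟩ yields ⟨t, e⟩.
[[γ β] ξ]: ⟨t, e⟩ applied to t yields e.

e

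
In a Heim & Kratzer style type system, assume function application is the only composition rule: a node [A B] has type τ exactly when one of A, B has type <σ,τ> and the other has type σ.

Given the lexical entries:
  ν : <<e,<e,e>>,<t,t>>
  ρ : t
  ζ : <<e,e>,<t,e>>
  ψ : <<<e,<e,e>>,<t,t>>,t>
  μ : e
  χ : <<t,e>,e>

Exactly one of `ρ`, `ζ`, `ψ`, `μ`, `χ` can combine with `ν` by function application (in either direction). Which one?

ψ

ρ : t — neither side's domain matches the other.
ζ : <<e,e>,<t,e>> — neither side's domain matches the other.
ψ — combines: ψ : <<<e,<e,e>>,<t,t>>,t> takes ν : <<e,<e,e>>,<t,t>> as argument, giving t.
μ : e — neither side's domain matches the other.
χ : <<t,e>,e> — neither side's domain matches the other.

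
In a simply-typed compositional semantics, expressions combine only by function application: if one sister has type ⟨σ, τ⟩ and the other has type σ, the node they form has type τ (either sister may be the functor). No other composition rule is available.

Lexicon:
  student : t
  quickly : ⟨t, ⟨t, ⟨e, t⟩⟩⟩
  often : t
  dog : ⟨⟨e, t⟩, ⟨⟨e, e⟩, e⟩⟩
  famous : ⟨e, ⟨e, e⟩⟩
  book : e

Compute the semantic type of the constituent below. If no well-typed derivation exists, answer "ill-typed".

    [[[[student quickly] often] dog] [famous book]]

e

[student quickly]: ⟨t, ⟨t, ⟨e, t⟩⟩⟩ applied to t yields ⟨t, ⟨e, t⟩⟩.
[[student quickly] often]: ⟨t, ⟨e, t⟩⟩ applied to t yields ⟨e, t⟩.
[[[student quickly] often] dog]: ⟨⟨e, t⟩, ⟨⟨e, e⟩, e⟩⟩ applied to ⟨e, t⟩ yields ⟨⟨e, e⟩, e⟩.
[famous book]: ⟨e, ⟨e, e⟩⟩ applied to e yields ⟨e, e⟩.
[[[[student quickly] often] dog] [famous book]]: ⟨⟨e, e⟩, e⟩ applied to ⟨e, e⟩ yields e.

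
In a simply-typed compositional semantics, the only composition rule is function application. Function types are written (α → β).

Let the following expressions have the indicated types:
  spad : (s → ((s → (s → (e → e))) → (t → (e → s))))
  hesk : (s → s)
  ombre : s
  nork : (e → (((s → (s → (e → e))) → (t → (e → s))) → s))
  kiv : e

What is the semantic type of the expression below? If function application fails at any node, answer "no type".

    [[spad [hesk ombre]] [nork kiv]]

[hesk ombre]: functor hesk : (s → s), argument ombre : s; result s.
[spad [hesk ombre]]: functor spad : (s → ((s → (s → (e → e))) → (t → (e → s)))), argument [hesk ombre] : s; result ((s → (s → (e → e))) → (t → (e → s))).
[nork kiv]: functor nork : (e → (((s → (s → (e → e))) → (t → (e → s))) → s)), argument kiv : e; result (((s → (s → (e → e))) → (t → (e → s))) → s).
[[spad [hesk ombre]] [nork kiv]]: functor [nork kiv] : (((s → (s → (e → e))) → (t → (e → s))) → s), argument [spad [hesk ombre]] : ((s → (s → (e → e))) → (t → (e → s))); result s.

s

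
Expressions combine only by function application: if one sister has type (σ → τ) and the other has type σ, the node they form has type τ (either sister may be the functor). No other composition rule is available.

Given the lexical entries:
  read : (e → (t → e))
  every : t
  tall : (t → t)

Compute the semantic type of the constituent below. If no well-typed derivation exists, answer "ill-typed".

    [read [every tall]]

[every tall] — tall of type (t → t) combines with every of type t: type t.
[read [every tall]]: (e → (t → e)) and t cannot combine by function application — type clash.

ill-typed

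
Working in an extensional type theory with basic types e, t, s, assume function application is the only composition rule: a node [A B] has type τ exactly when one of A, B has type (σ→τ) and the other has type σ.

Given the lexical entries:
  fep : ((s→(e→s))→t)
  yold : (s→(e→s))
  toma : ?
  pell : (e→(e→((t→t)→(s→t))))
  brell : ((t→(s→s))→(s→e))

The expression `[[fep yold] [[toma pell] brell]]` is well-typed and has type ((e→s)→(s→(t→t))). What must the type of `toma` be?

[[fep yold] [[toma pell] brell]] is required to be ((e→s)→(s→(t→t))). [fep yold] : t cannot yield ((e→s)→(s→(t→t))) as functor, so [[toma pell] brell] : (t→((e→s)→(s→(t→t)))).
[[toma pell] brell] is required to be (t→((e→s)→(s→(t→t)))). brell : ((t→(s→s))→(s→e)) cannot yield (t→((e→s)→(s→(t→t)))) as functor, so [toma pell] : (((t→(s→s))→(s→e))→(t→((e→s)→(s→(t→t))))).
[toma pell] is required to be (((t→(s→s))→(s→e))→(t→((e→s)→(s→(t→t))))). pell : (e→(e→((t→t)→(s→t)))) cannot yield (((t→(s→s))→(s→e))→(t→((e→s)→(s→(t→t))))) as functor, so toma : ((e→(e→((t→t)→(s→t))))→(((t→(s→s))→(s→e))→(t→((e→s)→(s→(t→t)))))).

((e→(e→((t→t)→(s→t))))→(((t→(s→s))→(s→e))→(t→((e→s)→(s→(t→t))))))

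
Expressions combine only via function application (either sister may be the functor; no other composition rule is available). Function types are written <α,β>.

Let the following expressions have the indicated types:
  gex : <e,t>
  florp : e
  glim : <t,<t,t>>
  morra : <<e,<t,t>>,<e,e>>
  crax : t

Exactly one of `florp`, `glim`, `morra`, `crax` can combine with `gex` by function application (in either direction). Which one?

florp

florp — combines: gex : <e,t> takes florp : e as argument, giving t.
glim : <t,<t,t>> — neither side's domain matches the other.
morra : <<e,<t,t>>,<e,e>> — neither side's domain matches the other.
crax : t — neither side's domain matches the other.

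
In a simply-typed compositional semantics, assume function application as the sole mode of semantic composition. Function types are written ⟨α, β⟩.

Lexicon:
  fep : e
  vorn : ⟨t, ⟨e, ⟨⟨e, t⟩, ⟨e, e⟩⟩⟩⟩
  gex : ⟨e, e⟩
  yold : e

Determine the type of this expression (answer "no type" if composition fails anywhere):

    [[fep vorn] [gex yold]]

no type

[fep vorn]: e with ⟨t, ⟨e, ⟨⟨e, t⟩, ⟨e, e⟩⟩⟩⟩ — neither is a function whose domain matches the other; composition fails here.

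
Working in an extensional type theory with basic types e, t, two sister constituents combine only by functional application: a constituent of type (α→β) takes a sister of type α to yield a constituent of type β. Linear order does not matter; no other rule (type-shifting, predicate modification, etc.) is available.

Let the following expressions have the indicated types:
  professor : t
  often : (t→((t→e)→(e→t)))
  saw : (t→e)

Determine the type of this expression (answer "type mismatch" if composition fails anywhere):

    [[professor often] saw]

[professor often]: often is (t→((t→e)→(e→t))), professor is t; result ((t→e)→(e→t)).
[[professor often] saw]: [professor often] is ((t→e)→(e→t)), saw is (t→e); result (e→t).

(e→t)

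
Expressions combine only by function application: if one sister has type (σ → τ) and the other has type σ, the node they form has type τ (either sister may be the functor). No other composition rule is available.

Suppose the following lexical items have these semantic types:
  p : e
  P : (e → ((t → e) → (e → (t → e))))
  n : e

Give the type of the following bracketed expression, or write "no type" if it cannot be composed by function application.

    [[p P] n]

no type

[p P]: functor P : (e → ((t → e) → (e → (t → e)))), argument p : e; result ((t → e) → (e → (t → e))).
[[p P] n]: ((t → e) → (e → (t → e))) with e — neither is a function whose domain matches the other; composition fails here.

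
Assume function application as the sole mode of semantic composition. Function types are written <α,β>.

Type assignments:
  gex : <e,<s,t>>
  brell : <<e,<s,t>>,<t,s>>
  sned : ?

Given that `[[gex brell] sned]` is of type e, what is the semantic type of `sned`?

<<t,s>,e>

[[gex brell] sned] must have type e. The sister [gex brell] has type <t,s>; that is not a function onto e, so sned must be the functor, of type <<t,s>,e>.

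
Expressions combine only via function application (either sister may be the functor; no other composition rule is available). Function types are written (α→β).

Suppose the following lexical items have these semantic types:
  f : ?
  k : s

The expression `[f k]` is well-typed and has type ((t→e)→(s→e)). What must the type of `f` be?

For [f k] to have type ((t→e)→(s→e)) with k of type s, f must be the function: f : (s→((t→e)→(s→e))).

(s→((t→e)→(s→e)))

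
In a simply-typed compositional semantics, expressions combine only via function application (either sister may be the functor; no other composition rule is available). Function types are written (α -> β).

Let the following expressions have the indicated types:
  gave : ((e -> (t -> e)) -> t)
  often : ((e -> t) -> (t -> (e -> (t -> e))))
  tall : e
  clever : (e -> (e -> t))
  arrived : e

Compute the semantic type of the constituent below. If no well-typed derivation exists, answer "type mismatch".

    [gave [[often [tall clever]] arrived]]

[tall clever]: clever is (e -> (e -> t)), tall is e; result (e -> t).
[often [tall clever]]: often is ((e -> t) -> (t -> (e -> (t -> e)))), [tall clever] is (e -> t); result (t -> (e -> (t -> e))).
[[often [tall clever]] arrived]: (t -> (e -> (t -> e))) with e — neither is a function whose domain matches the other; composition fails here.

type mismatch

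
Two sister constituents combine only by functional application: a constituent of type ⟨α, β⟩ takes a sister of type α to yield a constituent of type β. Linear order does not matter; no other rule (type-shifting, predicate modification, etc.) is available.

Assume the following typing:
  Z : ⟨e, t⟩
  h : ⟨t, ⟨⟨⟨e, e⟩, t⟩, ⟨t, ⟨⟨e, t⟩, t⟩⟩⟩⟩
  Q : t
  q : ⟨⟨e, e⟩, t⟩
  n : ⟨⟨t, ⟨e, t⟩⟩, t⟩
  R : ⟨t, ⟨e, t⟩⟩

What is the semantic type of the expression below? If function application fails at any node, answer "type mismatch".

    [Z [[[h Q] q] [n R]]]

[h Q]: functor h : ⟨t, ⟨⟨⟨e, e⟩, t⟩, ⟨t, ⟨⟨e, t⟩, t⟩⟩⟩⟩, argument Q : t; result ⟨⟨⟨e, e⟩, t⟩, ⟨t, ⟨⟨e, t⟩, t⟩⟩⟩.
[[h Q] q]: functor [h Q] : ⟨⟨⟨e, e⟩, t⟩, ⟨t, ⟨⟨e, t⟩, t⟩⟩⟩, argument q : ⟨⟨e, e⟩, t⟩; result ⟨t, ⟨⟨e, t⟩, t⟩⟩.
[n R]: functor n : ⟨⟨t, ⟨e, t⟩⟩, t⟩, argument R : ⟨t, ⟨e, t⟩⟩; result t.
[[[h Q] q] [n R]]: functor [[h Q] q] : ⟨t, ⟨⟨e, t⟩, t⟩⟩, argument [n R] : t; result ⟨⟨e, t⟩, t⟩.
[Z [[[h Q] q] [n R]]]: functor [[[h Q] q] [n R]] : ⟨⟨e, t⟩, t⟩, argument Z : ⟨e, t⟩; result t.

t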